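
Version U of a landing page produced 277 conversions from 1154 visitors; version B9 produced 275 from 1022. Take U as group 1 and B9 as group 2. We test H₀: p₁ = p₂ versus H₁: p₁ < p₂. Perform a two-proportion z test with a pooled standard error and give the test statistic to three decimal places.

p̂₁ = 277/1154 = 0.24003, p̂₂ = 275/1022 = 0.26908.
Pooled p̂ = (277+275)/(1154+1022) = 552/2176 = 0.25368.
SE = √(0.189325 × 0.00184502) = 0.01869.
z = (0.24003 − 0.26908)/0.01869 = -0.02905/0.01869 = -1.554.

z = -1.554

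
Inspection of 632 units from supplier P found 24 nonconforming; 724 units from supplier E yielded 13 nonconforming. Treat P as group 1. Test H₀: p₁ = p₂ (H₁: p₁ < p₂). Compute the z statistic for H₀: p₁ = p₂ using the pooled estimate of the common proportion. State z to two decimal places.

p̂₁ = 24/632 = 0.03797, p̂₂ = 13/724 = 0.01796.
Pooled p̂ = (24+13)/(632+724) = 37/1356 = 0.02729.
SE = √(p̂(1−p̂)(1/n₁+1/n₂)) = √(0.02729·0.97271·0.00296349) = √(7.86559e-05) = 0.00887.
z = (0.03797 − 0.01796)/0.00887 = 0.02001/0.00887 = 2.26.
p-value = P(Z < 2.257) ≈ 0.9880.

z = 2.26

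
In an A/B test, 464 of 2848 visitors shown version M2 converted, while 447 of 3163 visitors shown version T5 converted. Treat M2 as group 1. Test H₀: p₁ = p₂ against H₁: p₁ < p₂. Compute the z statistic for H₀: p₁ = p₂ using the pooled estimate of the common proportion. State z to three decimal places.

z = 2.332

p̂₁ = 464/2848 = 0.162921, p̂₂ = 447/3163 = 0.141322.
Pooled p̂ = (464+447)/(2848+3163) = 911/6011 = 0.151555.
SE = √(0.128586 × 0.000667279) = 0.009263.
z = (0.162921 − 0.141322)/0.009263 = 0.021599/0.009263 = 2.332.
p-value = P(Z < 2.332) ≈ 0.9901.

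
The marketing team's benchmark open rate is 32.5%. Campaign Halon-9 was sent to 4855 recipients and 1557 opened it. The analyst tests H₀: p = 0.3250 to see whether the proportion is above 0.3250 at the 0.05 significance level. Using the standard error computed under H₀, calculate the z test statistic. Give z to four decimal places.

p̂ = 1557/4855 = 0.3207003.
Standard error under H₀: √(0.325×0.675/4855) = 0.0067220.
z = (0.3207003 − 0.325)/0.0067220 = -0.0042997/0.0067220 = -0.6396.
p-value = P(Z > -0.640) ≈ 0.7388; since p > α = 0.05, fail to reject H₀.

z = -0.6396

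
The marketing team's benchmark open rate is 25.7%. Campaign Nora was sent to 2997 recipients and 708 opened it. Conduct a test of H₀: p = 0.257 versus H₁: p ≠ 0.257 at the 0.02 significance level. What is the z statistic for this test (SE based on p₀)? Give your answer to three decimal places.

p̂ = 708/2997 = 0.236236.
Standard error under H₀: √(0.257×0.743/2997) = 0.007982.
z = (0.236236 − 0.257)/0.007982 = -0.020764/0.007982 = -2.601.
Two-sided p-value ≈ 2·Φ(−2.601) = 0.0093; since p < α = 0.02, reject H₀.

z = -2.601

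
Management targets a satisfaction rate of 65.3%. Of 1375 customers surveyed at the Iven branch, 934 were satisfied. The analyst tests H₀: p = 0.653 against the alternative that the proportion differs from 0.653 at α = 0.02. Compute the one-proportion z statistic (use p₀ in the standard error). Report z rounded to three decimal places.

z = 2.047

p̂ = 934/1375 = 0.679273.
Standard error under H₀: √(0.653×0.347/1375) = 0.012837.
z = (0.679273 − 0.653)/0.012837 = 0.026273/0.012837 = 2.047.
Two-sided p-value ≈ 2·Φ(−2.047) = 0.0407. With α = 0.02, fail to reject H₀.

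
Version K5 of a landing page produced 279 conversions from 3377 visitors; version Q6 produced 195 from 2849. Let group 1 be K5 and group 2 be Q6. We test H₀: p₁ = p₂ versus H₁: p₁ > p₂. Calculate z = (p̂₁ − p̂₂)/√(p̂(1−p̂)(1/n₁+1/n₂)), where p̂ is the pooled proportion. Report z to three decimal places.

z = 2.101

p̂₁ = 279/3377 = 0.082618, p̂₂ = 195/2849 = 0.068445.
Pooled p̂ = (279+195)/(3377+2849) = 474/6226 = 0.076132.
SE = √(p̂(1−p̂)(1/n₁+1/n₂)) = √(0.076132·0.923868·0.000647121) = √(4.55161e-05) = 0.006747.
z = (0.082618 − 0.068445)/0.006747 = 0.014173/0.006747 = 2.101.
p-value = P(Z > 2.101) ≈ 0.0178.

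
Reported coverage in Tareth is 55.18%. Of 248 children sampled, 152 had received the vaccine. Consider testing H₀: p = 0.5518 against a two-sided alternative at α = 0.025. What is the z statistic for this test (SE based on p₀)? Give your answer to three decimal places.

z = 1.935

p̂ = 152/248 ≈ 0.61290.
SE = √(p₀(1−p₀)/n) = √(0.24732/248) = 0.03158.
z = (0.61290 − 0.5518)/0.03158 = 0.06110/0.03158 = 1.935.
p-value = 2·P(Z > 1.935) ≈ 0.0530. With α = 0.025, fail to reject H₀.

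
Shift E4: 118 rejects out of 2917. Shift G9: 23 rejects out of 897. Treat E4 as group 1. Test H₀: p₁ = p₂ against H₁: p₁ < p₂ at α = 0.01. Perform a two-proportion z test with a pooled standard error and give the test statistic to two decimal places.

z = 2.06

p̂₁ = 118/2917 = 0.04045, p̂₂ = 23/897 = 0.02564.
Pooled p̂ = (118+23)/(2917+897) = 141/3814 = 0.03697.
SE = √(0.0356023 × 0.00145765) = 0.00720.
z = (0.04045 − 0.02564)/0.00720 = 0.01481/0.00720 = 2.06.
p-value = P(Z < 2.056) ≈ 0.9801, so at α = 0.01 we fail to reject H₀.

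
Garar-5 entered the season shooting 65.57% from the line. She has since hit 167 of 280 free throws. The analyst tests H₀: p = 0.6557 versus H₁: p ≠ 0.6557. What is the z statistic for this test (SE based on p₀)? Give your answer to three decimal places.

z = -2.087

p̂ = 167/280 ≈ 0.59643.
SE = √(p₀(1−p₀)/n) = √(0.22576/280) = 0.02840.
z = (0.59643 − 0.6557)/0.02840 = -0.05927/0.02840 = -2.087.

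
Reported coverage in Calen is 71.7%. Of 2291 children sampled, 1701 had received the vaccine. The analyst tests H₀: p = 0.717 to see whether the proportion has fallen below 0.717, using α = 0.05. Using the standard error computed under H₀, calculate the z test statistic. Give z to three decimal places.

p̂ = 1701/2291 ≈ 0.7424705.
SE = √(p₀(1−p₀)/n) = √(0.20291/2291) = 0.0094111.
z = (0.7424705 − 0.717)/0.0094111 = 0.0254705/0.0094111 = 2.706.
p-value = P(Z < 2.706) ≈ 0.9966. With α = 0.05, fail to reject H₀.

z = 2.706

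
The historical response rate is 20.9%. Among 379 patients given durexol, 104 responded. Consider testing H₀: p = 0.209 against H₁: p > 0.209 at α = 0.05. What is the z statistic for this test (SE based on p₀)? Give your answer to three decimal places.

p̂ = 104/379 = 0.274406.
SE = √(p₀(1−p₀)/n) = √(0.16532/379) = 0.020885.
z = (0.274406 − 0.209)/0.020885 = 0.065406/0.020885 = 3.132.
p-value = P(Z > 3.132) ≈ 0.0009, so at α = 0.05 we reject H₀.

z = 3.132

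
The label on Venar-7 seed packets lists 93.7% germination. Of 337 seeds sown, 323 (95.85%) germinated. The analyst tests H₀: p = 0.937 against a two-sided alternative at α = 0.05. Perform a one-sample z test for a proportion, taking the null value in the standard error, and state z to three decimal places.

p̂ = 323/337 ≈ 0.95846.
SE = √(p₀(1−p₀)/n) = √(0.059031/337) = 0.01324.
z = (0.95846 − 0.937)/0.01324 = 0.02146/0.01324 = 1.621.
Two-sided p-value ≈ 2·Φ(−1.621) = 0.1050. With α = 0.05, fail to reject H₀.

z = 1.621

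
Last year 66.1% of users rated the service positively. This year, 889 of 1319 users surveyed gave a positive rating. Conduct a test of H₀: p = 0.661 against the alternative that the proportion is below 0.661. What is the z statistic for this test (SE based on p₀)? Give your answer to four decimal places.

z = 0.9970

p̂ = 889/1319 = 0.673995.
SE = √(p₀(1−p₀)/n) = √(0.22408/1319) = 0.013034.
z = (0.673995 − 0.661)/0.013034 = 0.012995/0.013034 = 0.9970.
p-value = P(Z < 0.997) ≈ 0.8406.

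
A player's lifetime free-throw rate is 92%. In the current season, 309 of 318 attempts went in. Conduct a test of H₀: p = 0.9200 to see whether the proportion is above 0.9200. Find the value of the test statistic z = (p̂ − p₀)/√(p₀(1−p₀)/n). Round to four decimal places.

p̂ = 309/318 ≈ 0.9716981.
Standard error under H₀: √(0.92×0.08/318) = 0.0152134.
z = (0.9716981 − 0.92)/0.0152134 = 0.0516981/0.0152134 = 3.3982.
p-value = P(Z > 3.398) ≈ 0.0003.

z = 3.3982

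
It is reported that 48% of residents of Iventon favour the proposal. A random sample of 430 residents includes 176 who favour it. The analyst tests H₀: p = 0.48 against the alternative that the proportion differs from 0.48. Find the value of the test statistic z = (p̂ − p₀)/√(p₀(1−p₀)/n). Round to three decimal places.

p̂ = 176/430 ≈ 0.409302.
SE = √(p₀(1−p₀)/n) = √(0.2496/430) = 0.024093.
z = (0.409302 − 0.48)/0.024093 = -0.070698/0.024093 = -2.934.
p-value = 2·P(Z > 2.934) ≈ 0.0033.

z = -2.934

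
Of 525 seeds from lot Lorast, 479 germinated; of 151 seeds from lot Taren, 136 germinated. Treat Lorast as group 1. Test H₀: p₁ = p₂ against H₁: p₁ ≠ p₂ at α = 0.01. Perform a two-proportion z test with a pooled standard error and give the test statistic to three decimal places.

p̂₁ = 479/525 ≈ 0.91238, p̂₂ = 136/151 ≈ 0.90066.
Pooled p̂ = (479+136)/(525+151) = 615/676 = 0.90976.
SE = √(p̂(1−p̂)(1/n₁+1/n₂)) = √(0.90976·0.09024·0.00852728) = √(0.000700039) = 0.02646.
z = (0.91238 − 0.90066)/0.02646 = 0.01172/0.02646 = 0.443.
p-value = 2·P(Z > 0.443) ≈ 0.6578; since p > α = 0.01, fail to reject H₀.

z = 0.443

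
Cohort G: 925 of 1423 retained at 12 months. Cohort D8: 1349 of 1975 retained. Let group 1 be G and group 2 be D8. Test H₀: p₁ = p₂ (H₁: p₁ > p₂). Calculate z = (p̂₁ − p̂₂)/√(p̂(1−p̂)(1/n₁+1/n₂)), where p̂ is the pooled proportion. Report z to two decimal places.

p̂₁ = 925/1423 ≈ 0.65004, p̂₂ = 1349/1975 ≈ 0.68304.
Pooled p̂ = (925+1349)/(1423+1975) = 2274/3398 = 0.66922.
SE = √(p̂(1−p̂)(1/n₁+1/n₂)) = √(0.66922·0.33078·0.00120907) = √(0.000267646) = 0.01636.
z = (0.65004 − 0.68304)/0.01636 = -0.03300/0.01636 = -2.02.
p-value = P(Z > -2.017) ≈ 0.9782.

z = -2.02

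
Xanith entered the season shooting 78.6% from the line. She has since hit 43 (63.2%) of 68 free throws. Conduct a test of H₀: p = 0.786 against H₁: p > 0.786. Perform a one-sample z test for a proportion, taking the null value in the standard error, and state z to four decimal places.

p̂ = 43/68 ≈ 0.632353.
SE = √(p₀(1−p₀)/n) = √(0.1682/68) = 0.049735.
z = (0.632353 − 0.786)/0.049735 = -0.153647/0.049735 = -3.0893.

z = -3.0893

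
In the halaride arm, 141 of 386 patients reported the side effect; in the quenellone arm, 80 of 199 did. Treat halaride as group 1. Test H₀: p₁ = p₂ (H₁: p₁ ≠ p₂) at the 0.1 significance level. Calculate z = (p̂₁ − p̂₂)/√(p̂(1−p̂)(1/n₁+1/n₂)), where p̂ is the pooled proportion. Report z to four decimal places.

p̂₁ = 141/386 = 0.365285, p̂₂ = 80/199 = 0.402010.
Pooled p̂ = (141+80)/(386+199) = 221/585 = 0.377778.
SE = √(0.235062 × 0.0076158) = 0.042311.
z = (0.365285 − 0.402010)/0.042311 = -0.036725/0.042311 = -0.8680.
p-value = 2·P(Z > 0.868) ≈ 0.3854. With α = 0.1, fail to reject H₀.

z = -0.8680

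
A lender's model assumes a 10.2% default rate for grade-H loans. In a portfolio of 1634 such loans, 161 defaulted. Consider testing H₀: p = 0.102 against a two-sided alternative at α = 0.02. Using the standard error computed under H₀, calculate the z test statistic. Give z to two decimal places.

z = -0.46

p̂ = 161/1634 = 0.09853.
SE = √(p₀(1−p₀)/n) = √(0.091596/1634) = 0.00749.
z = (0.09853 − 0.102)/0.00749 = -0.00347/0.00749 = -0.46.
Two-sided p-value ≈ 2·Φ(−0.463) = 0.6431. With α = 0.02, fail to reject H₀.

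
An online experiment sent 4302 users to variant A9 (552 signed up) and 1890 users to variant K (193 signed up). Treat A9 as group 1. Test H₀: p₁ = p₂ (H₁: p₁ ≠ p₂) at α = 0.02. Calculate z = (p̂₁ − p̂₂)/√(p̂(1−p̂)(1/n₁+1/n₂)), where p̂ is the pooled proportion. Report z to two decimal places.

p̂₁ = 552/4302 = 0.12831, p̂₂ = 193/1890 = 0.10212.
Pooled p̂ = (552+193)/(4302+1890) = 745/6192 = 0.12032.
SE = √(0.10584 × 0.000761551) = 0.00898.
z = (0.12831 − 0.10212)/0.00898 = 0.02619/0.00898 = 2.92.
Two-sided p-value ≈ 2·Φ(−2.918) = 0.0035; since p < α = 0.02, reject H₀.

z = 2.92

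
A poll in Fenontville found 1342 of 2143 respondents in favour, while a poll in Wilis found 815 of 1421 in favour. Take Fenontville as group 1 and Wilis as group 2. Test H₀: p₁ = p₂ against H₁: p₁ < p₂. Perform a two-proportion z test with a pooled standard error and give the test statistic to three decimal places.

z = 3.151

p̂₁ = 1342/2143 ≈ 0.62622, p̂₂ = 815/1421 ≈ 0.57354.
Pooled p̂ = (1342+815)/(2143+1421) = 2157/3564 = 0.60522.
SE = √(0.238929 × 0.00117037) = 0.01672.
z = (0.62622 − 0.57354)/0.01672 = 0.05268/0.01672 = 3.151.
p-value = P(Z < 3.151) ≈ 0.9992.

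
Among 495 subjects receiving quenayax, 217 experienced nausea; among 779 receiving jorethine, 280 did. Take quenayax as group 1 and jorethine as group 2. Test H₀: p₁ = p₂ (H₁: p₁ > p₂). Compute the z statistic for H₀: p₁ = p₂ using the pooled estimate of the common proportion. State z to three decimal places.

p̂₁ = 217/495 ≈ 0.438384, p̂₂ = 280/779 ≈ 0.359435.
Pooled p̂ = (217+280)/(495+779) = 497/1274 = 0.390110.
SE = √(p̂(1−p̂)(1/n₁+1/n₂)) = √(0.390110·0.609890·0.0033039) = √(0.000786077) = 0.028037.
z = (0.438384 − 0.359435)/0.028037 = 0.078949/0.028037 = 2.816.
p-value = P(Z > 2.816) ≈ 0.0024.

z = 2.816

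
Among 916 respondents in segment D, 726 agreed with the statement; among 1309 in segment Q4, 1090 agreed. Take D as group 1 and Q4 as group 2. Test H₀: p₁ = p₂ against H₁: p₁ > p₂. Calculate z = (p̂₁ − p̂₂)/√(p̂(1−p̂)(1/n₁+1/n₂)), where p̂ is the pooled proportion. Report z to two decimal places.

p̂₁ = 726/916 = 0.7926, p̂₂ = 1090/1309 = 0.8327.
Pooled p̂ = (726+1090)/(916+1309) = 1816/2225 = 0.8162.
SE = √(p̂(1−p̂)(1/n₁+1/n₂)) = √(0.8162·0.1838·0.00185564) = √(0.000278403) = 0.0167.
z = (0.7926 − 0.8327)/0.0167 = -0.0401/0.0167 = -2.40.
p-value = P(Z > -2.405) ≈ 0.9919.

z = -2.40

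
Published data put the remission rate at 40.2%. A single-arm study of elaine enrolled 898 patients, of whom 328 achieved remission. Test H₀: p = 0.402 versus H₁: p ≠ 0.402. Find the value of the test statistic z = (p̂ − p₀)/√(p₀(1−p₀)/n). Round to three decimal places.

p̂ = 328/898 = 0.36526.
Under H₀, SE = √(0.402·0.598/898) = √(0.000267702) = 0.01636.
z = (0.36526 − 0.402)/0.01636 = -0.03674/0.01636 = -2.246.

z = -2.246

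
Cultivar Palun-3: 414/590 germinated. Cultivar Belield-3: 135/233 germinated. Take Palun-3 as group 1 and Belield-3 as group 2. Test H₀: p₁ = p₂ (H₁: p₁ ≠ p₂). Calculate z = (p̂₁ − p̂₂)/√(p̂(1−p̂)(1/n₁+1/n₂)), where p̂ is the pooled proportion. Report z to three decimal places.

p̂₁ = 414/590 ≈ 0.70169, p̂₂ = 135/233 ≈ 0.57940.
Pooled p̂ = (414+135)/(590+233) = 549/823 = 0.66707.
SE = √(0.222087 × 0.00598676) = 0.03646.
z = (0.70169 − 0.57940)/0.03646 = 0.12229/0.03646 = 3.354.
Two-sided p-value ≈ 2·Φ(−3.354) = 0.0008.

z = 3.354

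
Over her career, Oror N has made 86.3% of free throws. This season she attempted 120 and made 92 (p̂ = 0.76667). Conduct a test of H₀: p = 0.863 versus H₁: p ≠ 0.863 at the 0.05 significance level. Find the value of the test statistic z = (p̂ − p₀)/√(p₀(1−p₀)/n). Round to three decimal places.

z = -3.069

p̂ = 92/120 = 0.76667.
SE = √(p₀(1−p₀)/n) = √(0.11823/120) = 0.03139.
z = (0.76667 − 0.863)/0.03139 = -0.09633/0.03139 = -3.069.
Two-sided p-value ≈ 2·Φ(−3.069) = 0.0021, so at α = 0.05 we reject H₀.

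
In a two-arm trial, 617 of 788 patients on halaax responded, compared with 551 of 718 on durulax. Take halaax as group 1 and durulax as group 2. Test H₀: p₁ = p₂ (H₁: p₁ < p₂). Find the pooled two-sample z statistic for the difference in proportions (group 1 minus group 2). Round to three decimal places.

z = 0.724

p̂₁ = 617/788 = 0.78299, p̂₂ = 551/718 = 0.76741.
Pooled p̂ = (617+551)/(788+718) = 1168/1506 = 0.77556.
SE = √(0.174064 × 0.00266179) = 0.02152.
z = (0.78299 − 0.76741)/0.02152 = 0.01558/0.02152 = 0.724.
p-value = P(Z < 0.724) ≈ 0.7655.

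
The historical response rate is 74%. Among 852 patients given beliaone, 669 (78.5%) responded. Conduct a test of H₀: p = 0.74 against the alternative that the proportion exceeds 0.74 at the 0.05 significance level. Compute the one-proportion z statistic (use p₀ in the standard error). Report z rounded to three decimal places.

p̂ = 669/852 ≈ 0.785211.
Under H₀, SE = √(0.74·0.26/852) = √(0.000225822) = 0.015027.
z = (0.785211 − 0.74)/0.015027 = 0.045211/0.015027 = 3.009.
p-value = P(Z > 3.009) ≈ 0.0013; since p < α = 0.05, reject H₀.

z = 3.009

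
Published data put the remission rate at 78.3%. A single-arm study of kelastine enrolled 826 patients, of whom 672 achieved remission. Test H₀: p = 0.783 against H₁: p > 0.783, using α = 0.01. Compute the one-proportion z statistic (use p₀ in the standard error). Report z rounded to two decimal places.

z = 2.13

p̂ = 672/826 = 0.81356.
SE = √(p₀(1−p₀)/n) = √(0.16991/826) = 0.01434.
z = (0.81356 − 0.783)/0.01434 = 0.03056/0.01434 = 2.13.
p-value = P(Z > 2.131) ≈ 0.0166; since p > α = 0.01, fail to reject H₀.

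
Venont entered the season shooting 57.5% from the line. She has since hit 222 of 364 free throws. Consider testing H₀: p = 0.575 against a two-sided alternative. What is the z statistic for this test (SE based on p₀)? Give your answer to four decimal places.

p̂ = 222/364 ≈ 0.6098901.
SE = √(p₀(1−p₀)/n) = √(0.24438/364) = 0.0259106.
z = (0.6098901 − 0.575)/0.0259106 = 0.0348901/0.0259106 = 1.3466.
p-value = 2·P(Z > 1.347) ≈ 0.1781.

z = 1.3466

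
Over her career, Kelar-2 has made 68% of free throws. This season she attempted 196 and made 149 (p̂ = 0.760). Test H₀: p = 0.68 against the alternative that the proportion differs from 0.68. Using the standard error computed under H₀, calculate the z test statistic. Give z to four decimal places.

z = 2.4071

p̂ = 149/196 ≈ 0.760204.
Under H₀, SE = √(0.68·0.32/196) = √(0.0011102) = 0.033320.
z = (0.760204 − 0.68)/0.033320 = 0.080204/0.033320 = 2.4071.
p-value = 2·P(Z > 2.407) ≈ 0.0161.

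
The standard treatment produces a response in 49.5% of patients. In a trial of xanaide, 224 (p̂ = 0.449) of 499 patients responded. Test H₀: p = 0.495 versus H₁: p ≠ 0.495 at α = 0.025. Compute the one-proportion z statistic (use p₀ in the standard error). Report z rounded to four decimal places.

z = -2.0598

p̂ = 224/499 = 0.448898.
SE = √(p₀(1−p₀)/n) = √(0.24998/499) = 0.022382.
z = (0.448898 − 0.495)/0.022382 = -0.046102/0.022382 = -2.0598.
Two-sided p-value ≈ 2·Φ(−2.060) = 0.0394. With α = 0.025, fail to reject H₀.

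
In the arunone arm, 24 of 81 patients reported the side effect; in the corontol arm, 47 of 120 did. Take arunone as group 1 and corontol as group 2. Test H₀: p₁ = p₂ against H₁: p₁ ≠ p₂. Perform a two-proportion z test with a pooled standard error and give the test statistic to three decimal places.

p̂₁ = 24/81 = 0.29630, p̂₂ = 47/120 = 0.39167.
Pooled p̂ = (24+47)/(81+120) = 71/201 = 0.35323.
SE = √(0.22846 × 0.020679) = 0.06873.
z = (0.29630 − 0.39167)/0.06873 = -0.09537/0.06873 = -1.388.

z = -1.388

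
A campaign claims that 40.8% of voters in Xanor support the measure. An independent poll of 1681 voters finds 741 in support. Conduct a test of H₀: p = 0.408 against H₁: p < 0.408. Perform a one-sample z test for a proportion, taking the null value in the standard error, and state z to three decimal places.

z = 2.737

p̂ = 741/1681 = 0.440809.
Under H₀, SE = √(0.408·0.592/1681) = √(0.000143686) = 0.011987.
z = (0.440809 − 0.408)/0.011987 = 0.032809/0.011987 = 2.737.
p-value = P(Z < 2.737) ≈ 0.9969.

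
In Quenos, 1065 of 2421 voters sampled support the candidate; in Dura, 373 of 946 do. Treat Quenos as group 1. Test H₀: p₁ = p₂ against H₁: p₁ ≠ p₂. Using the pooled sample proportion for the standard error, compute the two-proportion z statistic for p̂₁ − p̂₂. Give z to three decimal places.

z = 2.405

p̂₁ = 1065/2421 = 0.439901, p̂₂ = 373/946 = 0.394292.
Pooled p̂ = (1065+373)/(2421+946) = 1438/3367 = 0.427086.
SE = √(0.244684 × 0.00147013) = 0.018966.
z = (0.439901 − 0.394292)/0.018966 = 0.045609/0.018966 = 2.405.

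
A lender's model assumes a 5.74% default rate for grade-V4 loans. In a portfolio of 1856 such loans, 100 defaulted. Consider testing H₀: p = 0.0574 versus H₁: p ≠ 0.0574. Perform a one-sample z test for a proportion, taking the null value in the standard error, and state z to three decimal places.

p̂ = 100/1856 = 0.05388.
SE = √(p₀(1−p₀)/n) = √(0.054105/1856) = 0.00540.
z = (0.05388 − 0.0574)/0.00540 = -0.00352/0.00540 = -0.652.
p-value = 2·P(Z > 0.652) ≈ 0.5144.

z = -0.652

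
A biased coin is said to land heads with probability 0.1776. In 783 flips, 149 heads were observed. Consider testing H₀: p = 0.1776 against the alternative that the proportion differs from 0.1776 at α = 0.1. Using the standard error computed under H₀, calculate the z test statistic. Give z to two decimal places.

z = 0.93

p̂ = 149/783 = 0.1903.
SE = √(p₀(1−p₀)/n) = √(0.14606/783) = 0.0137.
z = (0.1903 − 0.1776)/0.0137 = 0.0127/0.0137 = 0.93.
Two-sided p-value ≈ 2·Φ(−0.929) = 0.3527. With α = 0.1, fail to reject H₀.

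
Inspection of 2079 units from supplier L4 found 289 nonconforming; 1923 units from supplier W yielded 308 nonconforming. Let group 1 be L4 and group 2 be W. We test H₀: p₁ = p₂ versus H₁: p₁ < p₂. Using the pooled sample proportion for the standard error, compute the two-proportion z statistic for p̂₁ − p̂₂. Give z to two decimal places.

z = -1.88

p̂₁ = 289/2079 ≈ 0.1390, p̂₂ = 308/1923 ≈ 0.1602.
Pooled p̂ = (289+308)/(2079+1923) = 597/4002 = 0.1492.
SE = √(0.126922 × 0.00100102) = 0.0113.
z = (0.1390 − 0.1602)/0.0113 = -0.0212/0.0113 = -1.88.
p-value = P(Z < -1.877) ≈ 0.0303.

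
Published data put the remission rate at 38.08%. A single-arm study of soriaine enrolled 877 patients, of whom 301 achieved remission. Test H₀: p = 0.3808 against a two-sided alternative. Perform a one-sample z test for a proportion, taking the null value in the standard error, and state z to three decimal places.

p̂ = 301/877 ≈ 0.343216.
Standard error under H₀: √(0.3808×0.6192/877) = 0.016397.
z = (0.343216 − 0.3808)/0.016397 = -0.037584/0.016397 = -2.292.
p-value = 2·P(Z > 2.292) ≈ 0.0219.

z = -2.292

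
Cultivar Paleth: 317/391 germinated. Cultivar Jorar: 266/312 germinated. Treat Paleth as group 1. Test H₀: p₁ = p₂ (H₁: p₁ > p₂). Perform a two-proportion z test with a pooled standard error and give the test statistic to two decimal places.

p̂₁ = 317/391 = 0.81074, p̂₂ = 266/312 = 0.85256.
Pooled p̂ = (317+266)/(391+312) = 583/703 = 0.82930.
SE = √(0.14156 × 0.00576267) = 0.02856.
z = (0.81074 − 0.85256)/0.02856 = -0.04182/0.02856 = -1.46.
p-value = P(Z > -1.464) ≈ 0.9284.

z = -1.46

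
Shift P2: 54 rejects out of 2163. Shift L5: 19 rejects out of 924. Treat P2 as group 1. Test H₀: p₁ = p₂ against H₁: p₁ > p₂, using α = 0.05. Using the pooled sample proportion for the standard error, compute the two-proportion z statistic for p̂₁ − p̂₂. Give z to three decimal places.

p̂₁ = 54/2163 = 0.024965, p̂₂ = 19/924 = 0.020563.
Pooled p̂ = (54+19)/(2163+924) = 73/3087 = 0.023648.
SE = √(0.0230883 × 0.00154457) = 0.005972.
z = (0.024965 − 0.020563)/0.005972 = 0.004402/0.005972 = 0.737.
p-value = P(Z > 0.737) ≈ 0.2305, so at α = 0.05 we fail to reject H₀.

z = 0.737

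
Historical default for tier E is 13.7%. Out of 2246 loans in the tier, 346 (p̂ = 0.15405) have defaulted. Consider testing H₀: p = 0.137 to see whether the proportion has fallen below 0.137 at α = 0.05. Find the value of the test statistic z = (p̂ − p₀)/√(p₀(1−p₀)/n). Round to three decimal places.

z = 2.350

p̂ = 346/2246 ≈ 0.154052.
Under H₀, SE = √(0.137·0.863/2246) = √(5.26407e-05) = 0.007255.
z = (0.154052 − 0.137)/0.007255 = 0.017052/0.007255 = 2.350.
p-value = P(Z < 2.350) ≈ 0.9906; since p > α = 0.05, fail to reject H₀.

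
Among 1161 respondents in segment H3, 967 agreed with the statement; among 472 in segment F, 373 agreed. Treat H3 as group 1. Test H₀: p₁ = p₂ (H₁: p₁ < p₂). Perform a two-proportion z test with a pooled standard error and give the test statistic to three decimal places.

p̂₁ = 967/1161 ≈ 0.83290, p̂₂ = 373/472 ≈ 0.79025.
Pooled p̂ = (967+373)/(1161+472) = 1340/1633 = 0.82058.
SE = √(0.147231 × 0.00297997) = 0.02095.
z = (0.83290 − 0.79025)/0.02095 = 0.04265/0.02095 = 2.036.
p-value = P(Z < 2.036) ≈ 0.9791.

z = 2.036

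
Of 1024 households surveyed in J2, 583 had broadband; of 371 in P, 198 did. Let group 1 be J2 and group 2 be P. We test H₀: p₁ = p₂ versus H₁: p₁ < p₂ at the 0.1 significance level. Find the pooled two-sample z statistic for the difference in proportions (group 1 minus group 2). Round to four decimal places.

p̂₁ = 583/1024 ≈ 0.569336, p̂₂ = 198/371 ≈ 0.533693.
Pooled p̂ = (583+198)/(1024+371) = 781/1395 = 0.559857.
SE = √(0.246417 × 0.00367198) = 0.030081.
z = (0.569336 − 0.533693)/0.030081 = 0.035643/0.030081 = 1.1849.
p-value = P(Z < 1.185) ≈ 0.8820; since p > α = 0.1, fail to reject H₀.

z = 1.1849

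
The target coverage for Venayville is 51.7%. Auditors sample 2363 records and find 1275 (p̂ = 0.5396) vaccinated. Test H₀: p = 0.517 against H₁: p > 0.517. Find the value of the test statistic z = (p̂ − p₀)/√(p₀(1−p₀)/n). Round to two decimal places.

p̂ = 1275/2363 ≈ 0.53957.
Under H₀, SE = √(0.517·0.483/2363) = √(0.000105675) = 0.01028.
z = (0.53957 − 0.517)/0.01028 = 0.02257/0.01028 = 2.20.

z = 2.20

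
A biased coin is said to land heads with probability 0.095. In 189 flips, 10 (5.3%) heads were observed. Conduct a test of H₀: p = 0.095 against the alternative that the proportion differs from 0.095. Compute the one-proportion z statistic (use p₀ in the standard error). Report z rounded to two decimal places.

z = -1.97

p̂ = 10/189 ≈ 0.05291.
Standard error under H₀: √(0.095×0.905/189) = 0.02133.
z = (0.05291 − 0.095)/0.02133 = -0.04209/0.02133 = -1.97.
Two-sided p-value ≈ 2·Φ(−1.973) = 0.0484.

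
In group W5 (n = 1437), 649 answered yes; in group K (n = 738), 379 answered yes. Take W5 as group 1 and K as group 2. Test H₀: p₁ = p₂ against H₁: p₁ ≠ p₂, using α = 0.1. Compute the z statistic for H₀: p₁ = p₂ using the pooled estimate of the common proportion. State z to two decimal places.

z = -2.74

p̂₁ = 649/1437 = 0.4516, p̂₂ = 379/738 = 0.5136.
Pooled p̂ = (649+379)/(1437+738) = 1028/2175 = 0.4726.
SE = √(p̂(1−p̂)(1/n₁+1/n₂)) = √(0.4726·0.5274·0.00205091) = √(0.000511192) = 0.0226.
z = (0.4516 − 0.5136)/0.0226 = -0.0620/0.0226 = -2.74.
Two-sided p-value ≈ 2·Φ(−2.738) = 0.0062, so at α = 0.1 we reject H₀.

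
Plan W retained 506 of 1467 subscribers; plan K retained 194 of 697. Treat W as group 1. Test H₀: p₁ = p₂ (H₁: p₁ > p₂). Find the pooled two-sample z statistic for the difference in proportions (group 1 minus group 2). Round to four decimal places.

z = 3.0940

p̂₁ = 506/1467 = 0.344922, p̂₂ = 194/697 = 0.278336.
Pooled p̂ = (506+194)/(1467+697) = 700/2164 = 0.323475.
SE = √(p̂(1−p̂)(1/n₁+1/n₂)) = √(0.323475·0.676525·0.00211638) = √(0.000463147) = 0.021521.
z = (0.344922 − 0.278336)/0.021521 = 0.066586/0.021521 = 3.0940.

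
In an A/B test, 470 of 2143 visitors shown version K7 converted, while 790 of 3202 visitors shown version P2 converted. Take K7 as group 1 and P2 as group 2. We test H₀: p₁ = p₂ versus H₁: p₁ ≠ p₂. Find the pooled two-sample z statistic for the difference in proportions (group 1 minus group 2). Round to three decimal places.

z = -2.313

p̂₁ = 470/2143 = 0.219319, p̂₂ = 790/3202 = 0.246721.
Pooled p̂ = (470+790)/(2143+3202) = 1260/5345 = 0.235734.
SE = √(p̂(1−p̂)(1/n₁+1/n₂)) = √(0.235734·0.764266·0.00077894) = √(0.000140337) = 0.011846.
z = (0.219319 − 0.246721)/0.011846 = -0.027402/0.011846 = -2.313.
p-value = 2·P(Z > 2.313) ≈ 0.0207.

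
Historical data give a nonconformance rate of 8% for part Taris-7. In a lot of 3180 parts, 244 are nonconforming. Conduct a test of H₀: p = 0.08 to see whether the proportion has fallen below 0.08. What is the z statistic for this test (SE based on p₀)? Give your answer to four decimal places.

z = -0.6798

p̂ = 244/3180 = 0.0767296.
SE = √(p₀(1−p₀)/n) = √(0.0736/3180) = 0.0048109.
z = (0.0767296 − 0.08)/0.0048109 = -0.0032704/0.0048109 = -0.6798.
p-value = P(Z < -0.680) ≈ 0.2483.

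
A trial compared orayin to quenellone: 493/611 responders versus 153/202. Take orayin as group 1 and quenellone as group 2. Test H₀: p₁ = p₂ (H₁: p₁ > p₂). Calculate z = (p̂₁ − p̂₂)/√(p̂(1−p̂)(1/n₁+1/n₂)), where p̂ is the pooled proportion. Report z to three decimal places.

z = 1.508

p̂₁ = 493/611 = 0.80687, p̂₂ = 153/202 = 0.75743.
Pooled p̂ = (493+153)/(611+202) = 646/813 = 0.79459.
SE = √(p̂(1−p̂)(1/n₁+1/n₂)) = √(0.79459·0.20541·0.00658716) = √(0.00107514) = 0.03279.
z = (0.80687 − 0.75743)/0.03279 = 0.04944/0.03279 = 1.508.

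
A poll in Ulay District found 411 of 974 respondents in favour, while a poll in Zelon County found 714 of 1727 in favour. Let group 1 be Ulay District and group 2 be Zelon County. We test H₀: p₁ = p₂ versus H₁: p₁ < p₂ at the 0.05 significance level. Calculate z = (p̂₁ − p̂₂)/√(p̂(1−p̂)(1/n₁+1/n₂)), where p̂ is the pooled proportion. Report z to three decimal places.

p̂₁ = 411/974 ≈ 0.42197, p̂₂ = 714/1727 ≈ 0.41343.
Pooled p̂ = (411+714)/(974+1727) = 1125/2701 = 0.41651.
SE = √(0.24303 × 0.00160573) = 0.01975.
z = (0.42197 − 0.41343)/0.01975 = 0.00854/0.01975 = 0.432.
p-value = P(Z < 0.432) ≈ 0.6672. With α = 0.05, fail to reject H₀.

z = 0.432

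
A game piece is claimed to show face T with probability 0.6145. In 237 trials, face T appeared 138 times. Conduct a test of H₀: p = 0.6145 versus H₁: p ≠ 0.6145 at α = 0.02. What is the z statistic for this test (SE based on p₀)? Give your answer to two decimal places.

z = -1.02

p̂ = 138/237 ≈ 0.5823.
Under H₀, SE = √(0.6145·0.3855/237) = √(0.000999535) = 0.0316.
z = (0.5823 − 0.6145)/0.0316 = -0.0322/0.0316 = -1.02.
p-value = 2·P(Z > 1.019) ≈ 0.3081. With α = 0.02, fail to reject H₀.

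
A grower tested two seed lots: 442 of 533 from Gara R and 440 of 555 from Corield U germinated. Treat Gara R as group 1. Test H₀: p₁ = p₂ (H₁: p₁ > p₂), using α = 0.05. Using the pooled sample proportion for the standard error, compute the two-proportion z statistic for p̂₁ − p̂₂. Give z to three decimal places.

p̂₁ = 442/533 ≈ 0.82927, p̂₂ = 440/555 ≈ 0.79279.
Pooled p̂ = (442+440)/(533+555) = 882/1088 = 0.81066.
SE = √(p̂(1−p̂)(1/n₁+1/n₂)) = √(0.81066·0.18934·0.00367797) = √(0.00056453) = 0.02376.
z = (0.82927 − 0.79279)/0.02376 = 0.03648/0.02376 = 1.535.
p-value = P(Z > 1.535) ≈ 0.0624. With α = 0.05, fail to reject H₀.

z = 1.535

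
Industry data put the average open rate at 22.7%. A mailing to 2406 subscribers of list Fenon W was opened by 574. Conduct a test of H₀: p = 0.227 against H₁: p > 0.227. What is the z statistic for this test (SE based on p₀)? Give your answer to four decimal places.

z = 1.3548

p̂ = 574/2406 ≈ 0.238570.
SE = √(p₀(1−p₀)/n) = √(0.17547/2406) = 0.008540.
z = (0.238570 − 0.227)/0.008540 = 0.011570/0.008540 = 1.3548.
p-value = P(Z > 1.355) ≈ 0.0877.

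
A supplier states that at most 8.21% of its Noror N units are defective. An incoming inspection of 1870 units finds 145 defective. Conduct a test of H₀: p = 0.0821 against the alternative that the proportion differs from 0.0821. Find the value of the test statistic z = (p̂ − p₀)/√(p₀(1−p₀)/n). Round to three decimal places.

z = -0.718

p̂ = 145/1870 = 0.07754.
SE = √(p₀(1−p₀)/n) = √(0.07536/1870) = 0.00635.
z = (0.07754 − 0.0821)/0.00635 = -0.00456/0.00635 = -0.718.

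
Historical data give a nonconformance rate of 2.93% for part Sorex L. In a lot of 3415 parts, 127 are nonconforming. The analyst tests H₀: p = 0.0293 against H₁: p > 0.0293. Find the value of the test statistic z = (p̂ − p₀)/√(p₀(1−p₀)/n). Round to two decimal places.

p̂ = 127/3415 = 0.03719.
Under H₀, SE = √(0.0293·0.9707/3415) = √(8.32841e-06) = 0.00289.
z = (0.03719 − 0.0293)/0.00289 = 0.00789/0.00289 = 2.73.

z = 2.73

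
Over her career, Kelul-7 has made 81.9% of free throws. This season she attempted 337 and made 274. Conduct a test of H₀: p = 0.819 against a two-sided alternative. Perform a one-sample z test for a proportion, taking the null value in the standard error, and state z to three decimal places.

p̂ = 274/337 = 0.81306.
SE = √(p₀(1−p₀)/n) = √(0.14824/337) = 0.02097.
z = (0.81306 − 0.819)/0.02097 = -0.00594/0.02097 = -0.283.

z = -0.283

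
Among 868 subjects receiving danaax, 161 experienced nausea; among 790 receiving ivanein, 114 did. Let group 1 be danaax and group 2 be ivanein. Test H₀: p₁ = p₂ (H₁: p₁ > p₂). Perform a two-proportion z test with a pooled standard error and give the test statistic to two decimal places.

z = 2.25

p̂₁ = 161/868 ≈ 0.1855, p̂₂ = 114/790 ≈ 0.1443.
Pooled p̂ = (161+114)/(868+790) = 275/1658 = 0.1659.
SE = √(0.138352 × 0.0024179) = 0.0183.
z = (0.1855 − 0.1443)/0.0183 = 0.0412/0.0183 = 2.25.
p-value = P(Z > 2.252) ≈ 0.0122.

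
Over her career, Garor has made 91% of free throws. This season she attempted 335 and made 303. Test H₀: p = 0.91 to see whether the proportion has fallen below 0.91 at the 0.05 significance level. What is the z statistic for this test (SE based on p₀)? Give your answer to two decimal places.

z = -0.35

p̂ = 303/335 = 0.9045.
SE = √(p₀(1−p₀)/n) = √(0.0819/335) = 0.0156.
z = (0.9045 − 0.91)/0.0156 = -0.0055/0.0156 = -0.35.
p-value = P(Z < -0.353) ≈ 0.3620; since p > α = 0.05, fail to reject H₀.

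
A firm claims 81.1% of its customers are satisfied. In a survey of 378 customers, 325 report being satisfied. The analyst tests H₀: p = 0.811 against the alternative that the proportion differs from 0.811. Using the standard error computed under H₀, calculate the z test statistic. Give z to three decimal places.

p̂ = 325/378 = 0.85979.
SE = √(p₀(1−p₀)/n) = √(0.15328/378) = 0.02014.
z = (0.85979 − 0.811)/0.02014 = 0.04879/0.02014 = 2.423.
p-value = 2·P(Z > 2.423) ≈ 0.0154.

z = 2.423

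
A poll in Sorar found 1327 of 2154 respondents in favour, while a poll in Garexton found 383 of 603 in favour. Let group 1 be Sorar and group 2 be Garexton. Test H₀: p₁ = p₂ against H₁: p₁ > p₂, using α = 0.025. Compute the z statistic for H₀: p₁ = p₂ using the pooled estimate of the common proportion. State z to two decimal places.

z = -0.85

p̂₁ = 1327/2154 ≈ 0.6161, p̂₂ = 383/603 ≈ 0.6352.
Pooled p̂ = (1327+383)/(2154+603) = 1710/2757 = 0.6202.
SE = √(p̂(1−p̂)(1/n₁+1/n₂)) = √(0.6202·0.3798·0.00212263) = √(0.000499969) = 0.0224.
z = (0.6161 − 0.6352)/0.0224 = -0.0191/0.0224 = -0.85.
p-value = P(Z > -0.854) ≈ 0.8034; since p > α = 0.025, fail to reject H₀.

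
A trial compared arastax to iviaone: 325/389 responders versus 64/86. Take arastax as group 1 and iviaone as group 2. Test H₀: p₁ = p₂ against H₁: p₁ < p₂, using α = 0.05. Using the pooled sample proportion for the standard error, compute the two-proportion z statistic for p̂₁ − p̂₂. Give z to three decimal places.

p̂₁ = 325/389 = 0.83548, p̂₂ = 64/86 = 0.74419.
Pooled p̂ = (325+64)/(389+86) = 389/475 = 0.81895.
SE = √(p̂(1−p̂)(1/n₁+1/n₂)) = √(0.81895·0.18105·0.0141986) = √(0.00210526) = 0.04588.
z = (0.83548 − 0.74419)/0.04588 = 0.09129/0.04588 = 1.990.
p-value = P(Z < 1.990) ≈ 0.9767, so at α = 0.05 we fail to reject H₀.

z = 1.990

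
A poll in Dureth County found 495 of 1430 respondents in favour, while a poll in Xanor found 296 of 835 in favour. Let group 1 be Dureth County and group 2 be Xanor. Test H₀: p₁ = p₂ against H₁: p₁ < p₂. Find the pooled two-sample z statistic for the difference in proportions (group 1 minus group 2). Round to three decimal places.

p̂₁ = 495/1430 ≈ 0.34615, p̂₂ = 296/835 ≈ 0.35449.
Pooled p̂ = (495+296)/(1430+835) = 791/2265 = 0.34923.
SE = √(0.227268 × 0.00189691) = 0.02076.
z = (0.34615 − 0.35449)/0.02076 = -0.00834/0.02076 = -0.402.
p-value = P(Z < -0.402) ≈ 0.3440.

z = -0.402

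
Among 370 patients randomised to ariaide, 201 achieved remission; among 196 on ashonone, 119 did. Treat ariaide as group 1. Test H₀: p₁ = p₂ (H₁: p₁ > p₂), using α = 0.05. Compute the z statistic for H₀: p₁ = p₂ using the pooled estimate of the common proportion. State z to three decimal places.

z = -1.459

p̂₁ = 201/370 ≈ 0.54324, p̂₂ = 119/196 ≈ 0.60714.
Pooled p̂ = (201+119)/(370+196) = 320/566 = 0.56537.
SE = √(p̂(1−p̂)(1/n₁+1/n₂)) = √(0.56537·0.43463·0.00780474) = √(0.00191783) = 0.04379.
z = (0.54324 − 0.60714)/0.04379 = -0.06390/0.04379 = -1.459.
p-value = P(Z > -1.459) ≈ 0.9277; since p > α = 0.05, fail to reject H₀.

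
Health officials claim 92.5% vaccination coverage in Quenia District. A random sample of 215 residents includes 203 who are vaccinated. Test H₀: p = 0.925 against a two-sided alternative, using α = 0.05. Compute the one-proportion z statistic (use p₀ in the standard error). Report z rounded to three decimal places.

z = 1.068

p̂ = 203/215 ≈ 0.94419.
Standard error under H₀: √(0.925×0.075/215) = 0.01796.
z = (0.94419 − 0.925)/0.01796 = 0.01919/0.01796 = 1.068.
p-value = 2·P(Z > 1.068) ≈ 0.2855. With α = 0.05, fail to reject H₀.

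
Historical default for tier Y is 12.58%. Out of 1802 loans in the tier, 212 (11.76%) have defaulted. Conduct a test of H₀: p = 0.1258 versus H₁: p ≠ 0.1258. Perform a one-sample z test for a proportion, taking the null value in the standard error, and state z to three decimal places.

p̂ = 212/1802 ≈ 0.11765.
SE = √(p₀(1−p₀)/n) = √(0.10997/1802) = 0.00781.
z = (0.11765 − 0.1258)/0.00781 = -0.00815/0.00781 = -1.044.
Two-sided p-value ≈ 2·Φ(−1.044) = 0.2967.

z = -1.044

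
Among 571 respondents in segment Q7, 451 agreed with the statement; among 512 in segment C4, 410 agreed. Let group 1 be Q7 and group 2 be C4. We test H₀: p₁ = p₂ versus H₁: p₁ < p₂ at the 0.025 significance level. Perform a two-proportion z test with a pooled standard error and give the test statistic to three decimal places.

p̂₁ = 451/571 ≈ 0.78984, p̂₂ = 410/512 ≈ 0.80078.
Pooled p̂ = (451+410)/(571+512) = 861/1083 = 0.79501.
SE = √(p̂(1−p̂)(1/n₁+1/n₂)) = √(0.79501·0.20499·0.00370444) = √(0.000603701) = 0.02457.
z = (0.78984 − 0.80078)/0.02457 = -0.01094/0.02457 = -0.445.
p-value = P(Z < -0.445) ≈ 0.3281, so at α = 0.025 we fail to reject H₀.

z = -0.445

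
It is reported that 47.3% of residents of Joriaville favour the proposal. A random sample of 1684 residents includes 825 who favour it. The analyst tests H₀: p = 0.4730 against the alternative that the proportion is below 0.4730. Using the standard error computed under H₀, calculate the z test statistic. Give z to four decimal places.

z = 1.3895

p̂ = 825/1684 = 0.489905.
SE = √(p₀(1−p₀)/n) = √(0.24927/1684) = 0.012166.
z = (0.489905 − 0.473)/0.012166 = 0.016905/0.012166 = 1.3895.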